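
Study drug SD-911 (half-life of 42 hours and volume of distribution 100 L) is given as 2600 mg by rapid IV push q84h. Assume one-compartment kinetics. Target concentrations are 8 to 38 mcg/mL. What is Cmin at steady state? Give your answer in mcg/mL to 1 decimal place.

τ = 84 h = 2 half-lives, so f = (1/2)^2 = 0.25.
At steady state, R = 1/(1 − 0.25) = 4/3.
Single-dose peak C₀ = D/Vd = 2600/100 = 26 mcg/mL.
Steady-state peak Cmax,ss = C₀·R = 26 × 4/3 ≈ 34.667 mcg/mL.
Steady-state trough Cmin,ss = Cmax,ss·f ≈ 34.667 × 0.25 ≈ 8.667 mcg/mL.
Trough 8.7 mcg/mL vs MEC 8 mcg/mL: adequate.

8.7 mcg/mL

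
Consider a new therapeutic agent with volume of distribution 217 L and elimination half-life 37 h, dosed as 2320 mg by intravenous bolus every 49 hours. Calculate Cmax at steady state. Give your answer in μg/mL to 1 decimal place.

Over one 49-h interval, 49/37 ≈ 1.3243 half-lives elapse, leaving f ≈ 0.3993 of each dose.
At steady state, accumulation factor R = 1/(1 − e^(−kτ)) ≈ 1.6647.
Single-dose peak C₀ = D/Vd = 2320/217 ≈ 10.691 μg/mL.
Steady-state peak Cmax,ss = C₀·R ≈ 10.691 × 1.6647 ≈ 17.797 μg/mL.

17.8 μg/mL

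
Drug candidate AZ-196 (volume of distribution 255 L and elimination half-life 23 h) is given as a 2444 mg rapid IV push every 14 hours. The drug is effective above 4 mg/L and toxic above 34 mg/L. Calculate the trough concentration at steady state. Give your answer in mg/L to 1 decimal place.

k = ln2/t½ = ln2/23 ≈ 0.030137 h⁻¹; fraction remaining f = e^(−kτ) = e^(−0.030137×14) ≈ 0.6558.
At steady state, accumulation factor R = 1/(1 − e^(−kτ)) ≈ 2.9053.
Single-dose peak C₀ = D/Vd = 2444/255 ≈ 9.584 mg/L.
Cmax,ss = C₀/(1 − f) ≈ 9.584/0.3442 ≈ 27.844 mg/L.
Steady-state trough Cmin,ss = Cmax,ss·f ≈ 27.844 × 0.6558 ≈ 18.260 mg/L.
Trough 18.3 mg/L vs MEC 4 mg/L: adequate.

18.3 mg/L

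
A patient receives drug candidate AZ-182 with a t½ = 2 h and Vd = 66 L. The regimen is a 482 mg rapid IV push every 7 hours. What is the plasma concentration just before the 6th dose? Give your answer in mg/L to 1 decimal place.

0.7 mg/L

f = (1/2)^(τ/t½) = (1/2)^(7/2) ≈ 0.0884.
C₀ = D/Vd = 482/66 ≈ 7.303 mg/L.
Before the 6th dose, 5 doses have been given. Superposition: Cmin = C₀·(f + f² + … + f^5).
≈ 7.303 × (0.0884 + 0.0078 + 0.0007 + 0.0001 + 0.0000) ≈ 7.303 × 0.0970 ≈ 0.708 mg/L.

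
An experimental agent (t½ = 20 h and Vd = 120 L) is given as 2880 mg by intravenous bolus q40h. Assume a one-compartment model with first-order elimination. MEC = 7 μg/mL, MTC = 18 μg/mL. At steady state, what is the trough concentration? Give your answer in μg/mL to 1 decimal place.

The dosing interval is 2 half-lives, so f = 2^(−2) = 0.25.
At steady state, R = 1/(1 − 0.25) = 4/3.
Single-dose peak C₀ = D/Vd = 2880/120 = 24 μg/mL.
Steady-state peak Cmax,ss = C₀·R = 24 × 4/3 ≈ 32.000 μg/mL.
Steady-state trough Cmin,ss = Cmax,ss·f ≈ 32.000 × 0.25 ≈ 8.000 μg/mL.
Trough 8.0 μg/mL vs MEC 7 μg/mL: adequate.

8.0 μg/mL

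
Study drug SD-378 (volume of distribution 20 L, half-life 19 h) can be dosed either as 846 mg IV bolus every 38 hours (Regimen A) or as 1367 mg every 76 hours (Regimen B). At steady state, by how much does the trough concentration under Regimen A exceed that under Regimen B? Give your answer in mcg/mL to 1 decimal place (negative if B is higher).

Regimen A: f = (1/2)^(38/19) ≈ 0.2500; Cmin,ss = (846/20)·f/(1−f) ≈ 14.100 mcg/mL.
Regimen B: f = (1/2)^(76/19) ≈ 0.0625; Cmin,ss = (1367/20)·f/(1−f) ≈ 4.557 mcg/mL.
Difference ≈ 14.100 − 4.557 ≈ 9.543 mcg/mL.

9.5 mcg/mL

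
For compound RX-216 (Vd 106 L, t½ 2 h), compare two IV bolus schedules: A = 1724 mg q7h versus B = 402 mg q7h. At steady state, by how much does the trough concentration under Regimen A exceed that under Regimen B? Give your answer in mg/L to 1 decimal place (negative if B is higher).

1.2 mg/L

Regimen A: f = (1/2)^(7/2) ≈ 0.0884; Cmin,ss = (1724/106)·f/(1−f) ≈ 1.577 mg/L.
Regimen B: f = (1/2)^(7/2) ≈ 0.0884; Cmin,ss = (402/106)·f/(1−f) ≈ 0.368 mg/L.
Difference ≈ 1.577 − 0.368 ≈ 1.209 mg/L.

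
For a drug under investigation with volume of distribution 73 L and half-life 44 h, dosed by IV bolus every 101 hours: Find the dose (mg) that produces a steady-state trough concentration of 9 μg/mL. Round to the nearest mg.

τ/t½ = 101/44 ≈ 2.2955, so f = (1/2)^(101/44) ≈ 0.203704.
Cmin,ss = (D/Vd)·f/(1−f), so D = Cmin,ss·Vd·(1−f)/f.
D = 9 × 73 × (1−f)/f ≈ 9 × 73 × 3.90908 ≈ 2568.27 mg.

2568 mg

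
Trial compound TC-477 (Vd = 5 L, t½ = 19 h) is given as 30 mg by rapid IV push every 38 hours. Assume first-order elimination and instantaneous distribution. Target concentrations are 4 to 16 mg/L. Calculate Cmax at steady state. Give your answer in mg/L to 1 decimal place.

8.0 mg/L

The dosing interval is 2 half-lives, so f = 2^(−2) = 0.25.
At steady state, R = 1/(1 − 0.25) = 4/3.
Single-dose peak C₀ = D/Vd = 30/5 = 6 mg/L.
Steady-state peak Cmax,ss = C₀·R = 6 × 4/3 ≈ 8.000 mg/L.
Peak 8.0 mg/L vs MTC 16 mg/L: below toxic threshold.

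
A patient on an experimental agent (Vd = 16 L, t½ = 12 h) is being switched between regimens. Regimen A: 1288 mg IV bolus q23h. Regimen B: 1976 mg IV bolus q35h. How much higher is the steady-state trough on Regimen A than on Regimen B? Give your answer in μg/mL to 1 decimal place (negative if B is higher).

Regimen A: f = (1/2)^(23/12) ≈ 0.2649; Cmin,ss = (1288/16)·f/(1−f) ≈ 29.009 μg/mL.
Regimen B: f = (1/2)^(35/12) ≈ 0.1324; Cmin,ss = (1976/16)·f/(1−f) ≈ 18.847 μg/mL.
Difference ≈ 29.009 − 18.847 ≈ 10.162 μg/mL.

10.2 μg/mL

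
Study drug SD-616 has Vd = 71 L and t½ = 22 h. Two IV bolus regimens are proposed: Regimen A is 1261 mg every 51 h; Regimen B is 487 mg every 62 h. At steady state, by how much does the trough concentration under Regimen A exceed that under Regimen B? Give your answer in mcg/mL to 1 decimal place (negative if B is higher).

Regimen A: f = (1/2)^(51/22) ≈ 0.2005; Cmin,ss = (1261/71)·f/(1−f) ≈ 4.454 mcg/mL.
Regimen B: f = (1/2)^(62/22) ≈ 0.1418; Cmin,ss = (487/71)·f/(1−f) ≈ 1.133 mcg/mL.
Difference ≈ 4.454 − 1.133 ≈ 3.321 mcg/mL.

3.3 mcg/mL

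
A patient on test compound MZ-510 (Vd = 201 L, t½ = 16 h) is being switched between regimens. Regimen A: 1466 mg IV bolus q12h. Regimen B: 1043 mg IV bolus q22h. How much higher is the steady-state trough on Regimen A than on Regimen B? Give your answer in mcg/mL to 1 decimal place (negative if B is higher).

Regimen A: f = (1/2)^(12/16) ≈ 0.5946; Cmin,ss = (1466/201)·f/(1−f) ≈ 10.697 mcg/mL.
Regimen B: f = (1/2)^(22/16) ≈ 0.3856; Cmin,ss = (1043/201)·f/(1−f) ≈ 3.257 mcg/mL.
Difference ≈ 10.697 − 3.257 ≈ 7.440 mcg/mL.

7.4 mcg/mL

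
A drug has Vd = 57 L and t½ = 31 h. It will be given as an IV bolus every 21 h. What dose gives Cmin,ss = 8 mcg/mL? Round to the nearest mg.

τ/t½ = 21/31 ≈ 0.67742, so f = (1/2)^(21/31) ≈ 0.625283.
Cmin,ss = (D/Vd)·f/(1−f), so D = Cmin,ss·Vd·(1−f)/f.
D = 8 × 57 × (1−f)/f ≈ 8 × 57 × 0.59928 ≈ 273.27 mg.

273 mg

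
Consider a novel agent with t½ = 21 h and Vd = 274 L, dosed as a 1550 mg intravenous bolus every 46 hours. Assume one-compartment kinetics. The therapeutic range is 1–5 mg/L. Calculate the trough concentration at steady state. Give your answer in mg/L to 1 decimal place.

1.6 mg/L

τ/t½ = 46/21 ≈ 2.1905, so fraction remaining f = (1/2)^(46/21) ≈ 0.2191.
Single-dose peak C₀ = D/Vd = 1550/274 ≈ 5.657 mg/L.
Steady-state trough Cmin,ss = C₀·f/(1−f) ≈ 5.657 × 0.2191/0.7809 ≈ 1.587 mg/L.
Trough 1.6 mg/L vs MEC 1 mg/L: adequate.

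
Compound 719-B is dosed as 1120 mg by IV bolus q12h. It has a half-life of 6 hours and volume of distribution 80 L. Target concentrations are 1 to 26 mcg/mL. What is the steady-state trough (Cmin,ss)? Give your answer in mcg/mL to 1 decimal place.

τ = 12 h = 2 half-lives, so f = (1/2)^2 = 0.25.
Accumulation ratio R = 1/(1 − f) = 1/0.75 = 4/3.
Single-dose peak C₀ = D/Vd = 1120/80 = 14 mcg/mL.
Steady-state peak Cmax,ss = C₀·R = 14 × 4/3 ≈ 18.667 mcg/mL.
Steady-state trough Cmin,ss = Cmax,ss·f ≈ 18.667 × 0.25 ≈ 4.667 mcg/mL.
Trough 4.7 mcg/mL vs MEC 1 mcg/mL: adequate.

4.7 mcg/mL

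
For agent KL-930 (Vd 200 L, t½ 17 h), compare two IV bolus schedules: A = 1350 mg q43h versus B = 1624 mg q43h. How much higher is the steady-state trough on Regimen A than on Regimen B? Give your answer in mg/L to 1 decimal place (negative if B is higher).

Regimen A: f = (1/2)^(43/17) ≈ 0.1732; Cmin,ss = (1350/200)·f/(1−f) ≈ 1.414 mg/L.
Regimen B: f = (1/2)^(43/17) ≈ 0.1732; Cmin,ss = (1624/200)·f/(1−f) ≈ 1.701 mg/L.
Difference ≈ 1.414 − 1.701 ≈ -0.287 mg/L.

-0.3 mg/L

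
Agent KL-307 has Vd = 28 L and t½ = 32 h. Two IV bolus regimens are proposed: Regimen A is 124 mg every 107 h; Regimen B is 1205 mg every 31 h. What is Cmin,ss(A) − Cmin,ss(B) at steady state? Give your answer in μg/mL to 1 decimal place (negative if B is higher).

Regimen A: f = (1/2)^(107/32) ≈ 0.0985; Cmin,ss = (124/28)·f/(1−f) ≈ 0.484 μg/mL.
Regimen B: f = (1/2)^(31/32) ≈ 0.5109; Cmin,ss = (1205/28)·f/(1−f) ≈ 44.954 μg/mL.
Difference ≈ 0.484 − 44.954 ≈ -44.470 μg/mL.

-44.5 μg/mL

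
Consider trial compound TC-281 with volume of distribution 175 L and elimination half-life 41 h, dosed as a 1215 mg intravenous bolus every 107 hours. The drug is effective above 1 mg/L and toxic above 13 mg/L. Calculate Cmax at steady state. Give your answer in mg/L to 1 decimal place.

8.3 mg/L

τ/t½ = 107/41 ≈ 2.6098, so fraction remaining f = (1/2)^(107/41) ≈ 0.1638.
At steady state, accumulation factor R = 1/(1 − e^(−kτ)) ≈ 1.1959.
Single-dose peak C₀ = D/Vd = 1215/175 ≈ 6.943 mg/L.
Steady-state peak Cmax,ss = C₀·R ≈ 6.943 × 1.1959 ≈ 8.303 mg/L.
Peak 8.3 mg/L vs MTC 13 mg/L: below toxic threshold.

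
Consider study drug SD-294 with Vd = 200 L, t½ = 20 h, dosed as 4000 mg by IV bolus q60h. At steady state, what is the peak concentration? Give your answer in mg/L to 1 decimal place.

22.9 mg/L

The dosing interval is 3 half-lives, so f = 2^(−3) = 0.125.
At steady state, R = 1/(1 − 0.125) = 8/7.
Single-dose peak C₀ = D/Vd = 4000/200 = 20 mg/L.
Steady-state peak Cmax,ss = C₀·R = 20 × 8/7 ≈ 22.857 mg/L.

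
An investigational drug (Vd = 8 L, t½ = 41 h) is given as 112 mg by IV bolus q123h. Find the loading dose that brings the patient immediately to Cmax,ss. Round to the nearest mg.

f = (1/2)^(123/41) ≈ 0.125000; accumulation ratio R = 1/(1−f) ≈ 1.14286.
Loading dose to hit Cmax,ss on first dose: D_load = D_maint·R ≈ 112 × 1.14286 ≈ 128.00 mg.

128 mg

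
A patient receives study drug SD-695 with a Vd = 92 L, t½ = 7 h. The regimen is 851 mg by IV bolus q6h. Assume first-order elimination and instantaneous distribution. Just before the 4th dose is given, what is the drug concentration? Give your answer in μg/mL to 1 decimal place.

9.5 μg/mL

f = (1/2)^(τ/t½) = (1/2)^(6/7) ≈ 0.5520.
C₀ = D/Vd = 851/92 ≈ 9.250 μg/mL.
Before the 4th dose, 3 doses have been given. Superposition: Cmin = C₀·(f + f² + … + f^3).
≈ 9.250 × (0.5520 + 0.3047 + 0.1682) ≈ 9.250 × 1.0249 ≈ 9.480 μg/mL.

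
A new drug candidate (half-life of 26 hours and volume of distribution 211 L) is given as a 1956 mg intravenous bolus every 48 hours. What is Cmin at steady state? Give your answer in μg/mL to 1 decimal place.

k = ln2/t½ = ln2/26 ≈ 0.026660 h⁻¹; fraction remaining f = e^(−kτ) = e^(−0.026660×48) ≈ 0.2781.
At steady state, accumulation factor R = 1/(1 − e^(−kτ)) ≈ 1.3852.
Each bolus raises the concentration by D/Vd = 1956/211 ≈ 9.270 μg/mL.
Steady-state peak Cmax,ss = C₀·R ≈ 9.270 × 1.3852 ≈ 12.841 μg/mL.
One interval later, Cmin,ss = Cmax,ss·e^(−kτ) ≈ 12.841 × 0.2781 ≈ 3.571 μg/mL.

3.6 μg/mL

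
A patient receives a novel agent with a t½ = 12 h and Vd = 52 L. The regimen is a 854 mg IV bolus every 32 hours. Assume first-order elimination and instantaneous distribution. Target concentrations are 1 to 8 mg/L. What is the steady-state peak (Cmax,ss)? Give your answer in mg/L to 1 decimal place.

19.5 mg/L

Over one 32-h interval, 32/12 ≈ 2.6667 half-lives elapse, leaving f ≈ 0.1575 of each dose.
Accumulation ratio R = 1/(1 − f) ≈ 1/0.8425 ≈ 1.1869.
Each bolus raises the concentration by D/Vd = 854/52 ≈ 16.423 mg/L.
Cmax,ss = C₀/(1 − f) ≈ 16.423/0.8425 ≈ 19.493 mg/L.
Peak 19.5 mg/L vs MTC 8 mg/L: exceeds toxic threshold.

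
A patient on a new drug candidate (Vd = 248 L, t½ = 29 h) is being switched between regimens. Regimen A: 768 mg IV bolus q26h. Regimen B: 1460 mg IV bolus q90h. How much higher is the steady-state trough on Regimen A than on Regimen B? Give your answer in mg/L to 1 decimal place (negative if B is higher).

2.8 mg/L

Regimen A: f = (1/2)^(26/29) ≈ 0.5372; Cmin,ss = (768/248)·f/(1−f) ≈ 3.595 mg/L.
Regimen B: f = (1/2)^(90/29) ≈ 0.1164; Cmin,ss = (1460/248)·f/(1−f) ≈ 0.776 mg/L.
Difference ≈ 3.595 − 0.776 ≈ 2.819 mg/L.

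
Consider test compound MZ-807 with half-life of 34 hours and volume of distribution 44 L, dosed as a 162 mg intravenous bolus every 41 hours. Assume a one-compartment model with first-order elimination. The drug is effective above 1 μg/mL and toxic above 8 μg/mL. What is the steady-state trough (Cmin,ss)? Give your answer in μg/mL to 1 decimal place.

2.8 μg/mL

Over one 41-h interval, 41/34 ≈ 1.2059 half-lives elapse, leaving f ≈ 0.4335 of each dose.
Each bolus raises the concentration by D/Vd = 162/44 ≈ 3.682 μg/mL.
Steady-state trough Cmin,ss = C₀·f/(1−f) ≈ 3.682 × 0.4335/0.5665 ≈ 2.818 μg/mL.
Trough 2.8 μg/mL vs MEC 1 μg/mL: adequate.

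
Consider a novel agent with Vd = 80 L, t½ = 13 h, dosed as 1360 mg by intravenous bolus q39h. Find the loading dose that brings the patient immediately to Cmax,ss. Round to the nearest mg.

1554 mg

f = (1/2)^(39/13) ≈ 0.125000; accumulation ratio R = 1/(1−f) ≈ 1.14286.
Loading dose to hit Cmax,ss on first dose: D_load = D_maint·R ≈ 1360 × 1.14286 ≈ 1554.29 mg.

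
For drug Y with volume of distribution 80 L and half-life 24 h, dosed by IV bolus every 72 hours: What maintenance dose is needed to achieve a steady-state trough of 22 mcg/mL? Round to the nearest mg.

12320 mg

τ/t½ = 72/24 ≈ 3, so f = (1/2)^(72/24) ≈ 0.125000.
Cmin,ss = (D/Vd)·f/(1−f), so D = Cmin,ss·Vd·(1−f)/f.
D = 22 × 80 × (1−f)/f ≈ 22 × 80 × 7.00000 ≈ 12320.00 mg.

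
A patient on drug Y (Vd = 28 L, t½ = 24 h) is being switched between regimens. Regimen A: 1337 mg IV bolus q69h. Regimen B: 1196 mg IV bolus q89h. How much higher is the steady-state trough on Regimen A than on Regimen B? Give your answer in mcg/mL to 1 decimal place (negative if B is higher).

Regimen A: f = (1/2)^(69/24) ≈ 0.1363; Cmin,ss = (1337/28)·f/(1−f) ≈ 7.535 mcg/mL.
Regimen B: f = (1/2)^(89/24) ≈ 0.0765; Cmin,ss = (1196/28)·f/(1−f) ≈ 3.538 mcg/mL.
Difference ≈ 7.535 − 3.538 ≈ 3.997 mcg/mL.

4.0 mcg/mL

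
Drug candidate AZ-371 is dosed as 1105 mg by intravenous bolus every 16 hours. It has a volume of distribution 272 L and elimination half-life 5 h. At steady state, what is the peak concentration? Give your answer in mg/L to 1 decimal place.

Over one 16-h interval, 16/5 ≈ 3.2 half-lives elapse, leaving f ≈ 0.1088 of each dose.
Accumulation ratio R = 1/(1 − f) ≈ 1/0.8912 ≈ 1.1221.
Single-dose peak C₀ = D/Vd = 1105/272 ≈ 4.062 mg/L.
Steady-state peak Cmax,ss = C₀·R ≈ 4.062 × 1.1221 ≈ 4.558 mg/L.

4.6 mg/L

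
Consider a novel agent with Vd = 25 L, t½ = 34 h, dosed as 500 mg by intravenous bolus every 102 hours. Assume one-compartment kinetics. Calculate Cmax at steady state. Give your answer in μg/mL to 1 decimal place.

The dosing interval is 3 half-lives, so f = 2^(−3) = 0.125.
At steady state, R = 1/(1 − 0.125) = 8/7.
Single-dose peak C₀ = D/Vd = 500/25 = 20 μg/mL.
Steady-state peak Cmax,ss = C₀·R = 20 × 8/7 ≈ 22.857 μg/mL.

22.9 μg/mL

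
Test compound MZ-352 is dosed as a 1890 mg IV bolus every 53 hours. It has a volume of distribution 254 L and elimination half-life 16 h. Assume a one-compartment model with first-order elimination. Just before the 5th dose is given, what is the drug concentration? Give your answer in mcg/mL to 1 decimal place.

0.8 mcg/mL

f = (1/2)^(τ/t½) = (1/2)^(53/16) ≈ 0.1007.
C₀ = D/Vd = 1890/254 ≈ 7.441 mcg/mL.
Before the 5th dose, 4 doses have been given. Superposition: Cmin = C₀·(f + f² + … + f^4).
≈ 7.441 × (0.1007 + 0.0101 + 0.0010 + 0.0001) ≈ 7.441 × 0.1119 ≈ 0.833 mcg/mL.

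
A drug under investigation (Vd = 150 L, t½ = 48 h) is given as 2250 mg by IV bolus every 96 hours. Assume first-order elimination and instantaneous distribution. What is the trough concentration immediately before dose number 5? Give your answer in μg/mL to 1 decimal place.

5.0 μg/mL

f = (1/2)^(τ/t½) = (1/2)^(96/48) ≈ 0.2500.
C₀ = D/Vd = 2250/150 ≈ 15.000 μg/mL.
Before the 5th dose, 4 doses have been given. Superposition: Cmin = C₀·(f + f² + … + f^4).
≈ 15.000 × (0.2500 + 0.0625 + 0.0156 + 0.0039) ≈ 15.000 × 0.3320 ≈ 4.980 μg/mL.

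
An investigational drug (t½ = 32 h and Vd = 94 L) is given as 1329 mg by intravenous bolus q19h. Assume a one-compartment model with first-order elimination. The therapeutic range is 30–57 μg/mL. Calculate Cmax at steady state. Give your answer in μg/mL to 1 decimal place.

k = ln2/t½ = ln2/32 ≈ 0.021661 h⁻¹; fraction remaining f = e^(−kτ) = e^(−0.021661×19) ≈ 0.6626.
Accumulation ratio R = 1/(1 − f) ≈ 1/0.3374 ≈ 2.9638.
Single-dose peak C₀ = D/Vd = 1329/94 ≈ 14.138 μg/mL.
Steady-state peak Cmax,ss = C₀·R ≈ 14.138 × 2.9638 ≈ 41.902 μg/mL.
Peak 41.9 μg/mL vs MTC 57 μg/mL: below toxic threshold.

41.9 μg/mL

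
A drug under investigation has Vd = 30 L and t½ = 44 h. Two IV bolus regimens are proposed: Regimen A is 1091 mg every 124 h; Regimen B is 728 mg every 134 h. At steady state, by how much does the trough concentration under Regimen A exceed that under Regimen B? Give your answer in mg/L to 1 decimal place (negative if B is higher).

Regimen A: f = (1/2)^(124/44) ≈ 0.1418; Cmin,ss = (1091/30)·f/(1−f) ≈ 6.009 mg/L.
Regimen B: f = (1/2)^(134/44) ≈ 0.1211; Cmin,ss = (728/30)·f/(1−f) ≈ 3.344 mg/L.
Difference ≈ 6.009 − 3.344 ≈ 2.665 mg/L.

2.7 mg/L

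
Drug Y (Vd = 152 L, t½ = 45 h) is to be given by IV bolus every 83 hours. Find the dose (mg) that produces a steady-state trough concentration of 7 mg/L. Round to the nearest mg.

2757 mg

τ/t½ = 83/45 ≈ 1.8444, so f = (1/2)^(83/45) ≈ 0.278463.
Cmin,ss = (D/Vd)·f/(1−f), so D = Cmin,ss·Vd·(1−f)/f.
D = 7 × 152 × (1−f)/f ≈ 7 × 152 × 2.59114 ≈ 2756.97 mg.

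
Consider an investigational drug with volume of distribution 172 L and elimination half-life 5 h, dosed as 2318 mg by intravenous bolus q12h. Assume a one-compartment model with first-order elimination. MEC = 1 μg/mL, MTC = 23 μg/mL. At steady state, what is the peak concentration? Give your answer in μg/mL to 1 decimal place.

16.6 μg/mL

τ/t½ = 12/5 ≈ 2.4, so fraction remaining f = (1/2)^(12/5) ≈ 0.1895.
At steady state, accumulation factor R = 1/(1 − e^(−kτ)) ≈ 1.2338.
Each bolus raises the concentration by D/Vd = 2318/172 ≈ 13.477 μg/mL.
Steady-state peak Cmax,ss = C₀·R ≈ 13.477 × 1.2338 ≈ 16.628 μg/mL.
Peak 16.6 μg/mL vs MTC 23 μg/mL: below toxic threshold.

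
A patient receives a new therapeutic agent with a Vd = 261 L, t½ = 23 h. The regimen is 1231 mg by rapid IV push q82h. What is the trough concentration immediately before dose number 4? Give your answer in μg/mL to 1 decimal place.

f = (1/2)^(τ/t½) = (1/2)^(82/23) ≈ 0.0845.
C₀ = D/Vd = 1231/261 ≈ 4.716 μg/mL.
Before the 4th dose, 3 doses have been given. Superposition: Cmin = C₀·(f + f² + … + f^3).
≈ 4.716 × (0.0845 + 0.0071 + 0.0006) ≈ 4.716 × 0.0922 ≈ 0.435 μg/mL.

0.4 μg/mL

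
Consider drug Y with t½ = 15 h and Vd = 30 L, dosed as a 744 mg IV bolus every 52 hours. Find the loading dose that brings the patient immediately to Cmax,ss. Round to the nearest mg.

818 mg

f = (1/2)^(52/15) ≈ 0.090454; accumulation ratio R = 1/(1−f) ≈ 1.09945.
Loading dose to hit Cmax,ss on first dose: D_load = D_maint·R ≈ 744 × 1.09945 ≈ 817.99 mg.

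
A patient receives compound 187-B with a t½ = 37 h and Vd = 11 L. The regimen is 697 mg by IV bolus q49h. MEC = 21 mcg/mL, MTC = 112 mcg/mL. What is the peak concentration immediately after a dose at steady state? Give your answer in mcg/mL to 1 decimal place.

105.5 mcg/mL

Over one 49-h interval, 49/37 ≈ 1.3243 half-lives elapse, leaving f ≈ 0.3993 of each dose.
Accumulation ratio R = 1/(1 − f) ≈ 1/0.6007 ≈ 1.6647.
Each bolus raises the concentration by D/Vd = 697/11 ≈ 63.364 mcg/mL.
Steady-state peak Cmax,ss = C₀·R ≈ 63.364 × 1.6647 ≈ 105.482 mcg/mL.
Peak 105.5 mcg/mL vs MTC 112 mcg/mL: below toxic threshold.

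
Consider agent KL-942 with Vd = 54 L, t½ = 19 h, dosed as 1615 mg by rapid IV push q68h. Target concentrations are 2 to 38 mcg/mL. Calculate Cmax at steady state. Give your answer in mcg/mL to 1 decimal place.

Over one 68-h interval, 68/19 ≈ 3.5789 half-lives elapse, leaving f ≈ 0.0837 of each dose.
Accumulation ratio R = 1/(1 − f) ≈ 1/0.9163 ≈ 1.0913.
Single-dose peak C₀ = D/Vd = 1615/54 ≈ 29.907 mcg/mL.
Steady-state peak Cmax,ss = C₀·R ≈ 29.907 × 1.0913 ≈ 32.638 mcg/mL.
Peak 32.6 mcg/mL vs MTC 38 mcg/mL: below toxic threshold.

32.6 mcg/mL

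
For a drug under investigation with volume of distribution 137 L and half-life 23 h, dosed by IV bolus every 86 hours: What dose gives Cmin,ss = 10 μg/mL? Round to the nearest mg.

τ/t½ = 86/23 ≈ 3.7391, so f = (1/2)^(86/23) ≈ 0.074888.
Cmin,ss = (D/Vd)·f/(1−f), so D = Cmin,ss·Vd·(1−f)/f.
D = 10 × 137 × (1−f)/f ≈ 10 × 137 × 12.35327 ≈ 16923.98 mg.

16924 mg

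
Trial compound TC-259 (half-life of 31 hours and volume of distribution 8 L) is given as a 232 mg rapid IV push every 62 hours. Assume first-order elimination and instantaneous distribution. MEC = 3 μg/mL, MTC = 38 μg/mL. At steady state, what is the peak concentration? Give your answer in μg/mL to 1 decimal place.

The dosing interval is 2 half-lives, so f = 2^(−2) = 0.25.
Accumulation ratio R = 1/(1 − f) = 1/0.75 = 4/3.
Single-dose peak C₀ = D/Vd = 232/8 = 29 μg/mL.
Steady-state peak Cmax,ss = C₀·R = 29 × 4/3 ≈ 38.667 μg/mL.
Peak 38.7 μg/mL vs MTC 38 μg/mL: exceeds toxic threshold.

38.7 μg/mL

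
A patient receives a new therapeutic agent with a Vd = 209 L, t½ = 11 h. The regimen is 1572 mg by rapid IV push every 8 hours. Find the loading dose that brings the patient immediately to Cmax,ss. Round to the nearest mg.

3970 mg

f = (1/2)^(8/11) ≈ 0.604045; accumulation ratio R = 1/(1−f) ≈ 2.52554.
Loading dose to hit Cmax,ss on first dose: D_load = D_maint·R ≈ 1572 × 2.52554 ≈ 3970.15 mg.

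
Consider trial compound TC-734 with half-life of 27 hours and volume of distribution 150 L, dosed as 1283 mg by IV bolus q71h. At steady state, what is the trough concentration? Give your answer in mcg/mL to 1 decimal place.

Over one 71-h interval, 71/27 ≈ 2.6296 half-lives elapse, leaving f ≈ 0.1616 of each dose.
Accumulation ratio R = 1/(1 − f) ≈ 1/0.8384 ≈ 1.1927.
Single-dose peak C₀ = D/Vd = 1283/150 ≈ 8.553 mcg/mL.
Cmax,ss = C₀/(1 − f) ≈ 8.553/0.8384 ≈ 10.202 mcg/mL.
Steady-state trough Cmin,ss = Cmax,ss·f ≈ 10.202 × 0.1616 ≈ 1.649 mcg/mL.

1.6 mcg/mL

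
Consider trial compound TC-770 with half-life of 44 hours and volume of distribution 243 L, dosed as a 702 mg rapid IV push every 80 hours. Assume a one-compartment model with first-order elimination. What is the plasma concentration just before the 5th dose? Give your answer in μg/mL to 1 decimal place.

f = (1/2)^(τ/t½) = (1/2)^(80/44) ≈ 0.2836.
C₀ = D/Vd = 702/243 ≈ 2.889 μg/mL.
Before the 5th dose, 4 doses have been given. Superposition: Cmin = C₀·(f + f² + … + f^4).
≈ 2.889 × (0.2836 + 0.0804 + 0.0228 + 0.0065) ≈ 2.889 × 0.3933 ≈ 1.136 μg/mL.

1.1 μg/mL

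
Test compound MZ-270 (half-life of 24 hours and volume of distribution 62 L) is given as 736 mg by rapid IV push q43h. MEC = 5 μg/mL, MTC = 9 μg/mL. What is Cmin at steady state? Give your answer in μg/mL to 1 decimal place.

τ/t½ = 43/24 ≈ 1.7917, so fraction remaining f = (1/2)^(43/24) ≈ 0.2888.
Accumulation ratio R = 1/(1 − f) ≈ 1/0.7112 ≈ 1.4061.
Single-dose peak C₀ = D/Vd = 736/62 ≈ 11.871 μg/mL.
Steady-state peak Cmax,ss = C₀·R ≈ 11.871 × 1.4061 ≈ 16.692 μg/mL.
One interval later, Cmin,ss = Cmax,ss·e^(−kτ) ≈ 16.692 × 0.2888 ≈ 4.821 μg/mL.
Trough 4.8 μg/mL vs MEC 5 μg/mL: subtherapeutic.

4.8 μg/mL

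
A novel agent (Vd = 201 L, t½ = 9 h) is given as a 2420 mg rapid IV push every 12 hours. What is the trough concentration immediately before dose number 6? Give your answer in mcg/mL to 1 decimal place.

7.8 mcg/mL

f = (1/2)^(τ/t½) = (1/2)^(12/9) ≈ 0.3969.
C₀ = D/Vd = 2420/201 ≈ 12.040 mcg/mL.
Before the 6th dose, 5 doses have been given. Superposition: Cmin = C₀·(f + f² + … + f^5).
≈ 12.040 × (0.3969 + 0.1575 + 0.0625 + 0.0248 + 0.0098) ≈ 12.040 × 0.6515 ≈ 7.844 mcg/mL.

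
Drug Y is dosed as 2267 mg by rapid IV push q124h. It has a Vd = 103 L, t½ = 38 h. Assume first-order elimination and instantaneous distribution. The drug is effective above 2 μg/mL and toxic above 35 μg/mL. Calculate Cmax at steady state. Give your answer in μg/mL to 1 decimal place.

24.6 μg/mL

k = ln2/t½ = ln2/38 ≈ 0.018241 h⁻¹; fraction remaining f = e^(−kτ) = e^(−0.018241×124) ≈ 0.1042.
Accumulation ratio R = 1/(1 − f) ≈ 1/0.8958 ≈ 1.1163.
Single-dose peak C₀ = D/Vd = 2267/103 ≈ 22.010 μg/mL.
Steady-state peak Cmax,ss = C₀·R ≈ 22.010 × 1.1163 ≈ 24.570 μg/mL.
Peak 24.6 μg/mL vs MTC 35 μg/mL: below toxic threshold.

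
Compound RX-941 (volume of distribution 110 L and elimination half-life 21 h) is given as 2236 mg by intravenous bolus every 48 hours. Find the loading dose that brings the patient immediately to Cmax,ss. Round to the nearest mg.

2813 mg

f = (1/2)^(48/21) ≈ 0.205084; accumulation ratio R = 1/(1−f) ≈ 1.25799.
Loading dose to hit Cmax,ss on first dose: D_load = D_maint·R ≈ 2236 × 1.25799 ≈ 2812.87 mg.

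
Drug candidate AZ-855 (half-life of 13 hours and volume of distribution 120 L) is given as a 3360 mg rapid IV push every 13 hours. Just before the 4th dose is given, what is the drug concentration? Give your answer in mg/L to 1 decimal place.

24.5 mg/L

f = (1/2)^(τ/t½) = (1/2)^(13/13) ≈ 0.5000.
C₀ = D/Vd = 3360/120 ≈ 28.000 mg/L.
Before the 4th dose, 3 doses have been given. Superposition: Cmin = C₀·(f + f² + … + f^3).
≈ 28.000 × (0.5000 + 0.2500 + 0.1250) ≈ 28.000 × 0.8750 ≈ 24.500 mg/L.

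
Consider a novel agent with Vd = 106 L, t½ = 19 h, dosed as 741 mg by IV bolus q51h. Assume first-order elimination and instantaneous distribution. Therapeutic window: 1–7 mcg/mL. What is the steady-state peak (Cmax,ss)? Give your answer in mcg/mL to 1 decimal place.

8.3 mcg/mL

τ/t½ = 51/19 ≈ 2.6842, so fraction remaining f = (1/2)^(51/19) ≈ 0.1556.
Accumulation ratio R = 1/(1 − f) ≈ 1/0.8444 ≈ 1.1843.
Each bolus raises the concentration by D/Vd = 741/106 ≈ 6.991 mcg/mL.
Steady-state peak Cmax,ss = C₀·R ≈ 6.991 × 1.1843 ≈ 8.279 mcg/mL.
Peak 8.3 mcg/mL vs MTC 7 mcg/mL: exceeds toxic threshold.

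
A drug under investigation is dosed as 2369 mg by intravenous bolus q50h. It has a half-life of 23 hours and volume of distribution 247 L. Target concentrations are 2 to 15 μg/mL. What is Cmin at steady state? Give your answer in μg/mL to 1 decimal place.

2.7 μg/mL

Over one 50-h interval, 50/23 ≈ 2.1739 half-lives elapse, leaving f ≈ 0.2216 of each dose.
Single-dose peak C₀ = D/Vd = 2369/247 ≈ 9.591 μg/mL.
Steady-state trough Cmin,ss = C₀·f/(1−f) ≈ 9.591 × 0.2216/0.7784 ≈ 2.730 μg/mL.
Trough 2.7 μg/mL vs MEC 2 μg/mL: adequate.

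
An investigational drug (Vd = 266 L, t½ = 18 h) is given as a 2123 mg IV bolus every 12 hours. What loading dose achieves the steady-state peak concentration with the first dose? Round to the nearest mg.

f = (1/2)^(12/18) ≈ 0.629961; accumulation ratio R = 1/(1−f) ≈ 2.70242.
Loading dose to hit Cmax,ss on first dose: D_load = D_maint·R ≈ 2123 × 2.70242 ≈ 5737.24 mg.

5737 mg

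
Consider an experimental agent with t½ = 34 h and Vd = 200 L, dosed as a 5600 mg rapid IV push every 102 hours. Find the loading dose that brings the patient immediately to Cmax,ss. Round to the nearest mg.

f = (1/2)^(102/34) ≈ 0.125000; accumulation ratio R = 1/(1−f) ≈ 1.14286.
Loading dose to hit Cmax,ss on first dose: D_load = D_maint·R ≈ 5600 × 1.14286 ≈ 6400.02 mg.

6400 mg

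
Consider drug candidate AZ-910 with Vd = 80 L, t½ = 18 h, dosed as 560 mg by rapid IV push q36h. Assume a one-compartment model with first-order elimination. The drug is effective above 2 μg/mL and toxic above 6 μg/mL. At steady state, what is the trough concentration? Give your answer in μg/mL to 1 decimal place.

τ = 36 h = 2 half-lives, so f = (1/2)^2 = 0.25.
At steady state, R = 1/(1 − 0.25) = 4/3.
Single-dose peak C₀ = D/Vd = 560/80 = 7 μg/mL.
Steady-state peak Cmax,ss = C₀·R = 7 × 4/3 ≈ 9.333 μg/mL.
Steady-state trough Cmin,ss = Cmax,ss·f ≈ 9.333 × 0.25 ≈ 2.333 μg/mL.
Trough 2.3 μg/mL vs MEC 2 μg/mL: adequate.

2.3 μg/mL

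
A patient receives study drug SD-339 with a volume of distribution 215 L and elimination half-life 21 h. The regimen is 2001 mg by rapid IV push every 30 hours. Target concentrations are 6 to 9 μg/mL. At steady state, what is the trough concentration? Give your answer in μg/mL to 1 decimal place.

Over one 30-h interval, 30/21 ≈ 1.4286 half-lives elapse, leaving f ≈ 0.3715 of each dose.
Accumulation ratio R = 1/(1 − f) ≈ 1/0.6285 ≈ 1.5911.
Each bolus raises the concentration by D/Vd = 2001/215 ≈ 9.307 μg/mL.
Cmax,ss = C₀/(1 − f) ≈ 9.307/0.6285 ≈ 14.808 μg/mL.
Steady-state trough Cmin,ss = Cmax,ss·f ≈ 14.808 × 0.3715 ≈ 5.501 μg/mL.
Trough 5.5 μg/mL vs MEC 6 μg/mL: subtherapeutic.

5.5 μg/mL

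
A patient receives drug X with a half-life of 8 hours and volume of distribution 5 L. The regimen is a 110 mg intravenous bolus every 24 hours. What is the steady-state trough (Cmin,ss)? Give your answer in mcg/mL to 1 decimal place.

3.1 mcg/mL

τ = 24 h = 3 half-lives, so f = (1/2)^3 = 0.125.
Accumulation ratio R = 1/(1 − f) = 1/0.875 = 8/7.
Single-dose peak C₀ = D/Vd = 110/5 = 22 mcg/mL.
Steady-state peak Cmax,ss = C₀·R = 22 × 8/7 ≈ 25.143 mcg/mL.
Steady-state trough Cmin,ss = Cmax,ss·f ≈ 25.143 × 0.125 ≈ 3.143 mcg/mL.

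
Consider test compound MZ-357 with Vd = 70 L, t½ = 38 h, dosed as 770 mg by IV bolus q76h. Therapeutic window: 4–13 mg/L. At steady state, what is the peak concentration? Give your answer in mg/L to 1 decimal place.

14.7 mg/L

τ = 76 h = 2 half-lives, so f = (1/2)^2 = 0.25.
At steady state, R = 1/(1 − 0.25) = 4/3.
Single-dose peak C₀ = D/Vd = 770/70 = 11 mg/L.
Steady-state peak Cmax,ss = C₀·R = 11 × 4/3 ≈ 14.667 mg/L.
Peak 14.7 mg/L vs MTC 13 mg/L: exceeds toxic threshold.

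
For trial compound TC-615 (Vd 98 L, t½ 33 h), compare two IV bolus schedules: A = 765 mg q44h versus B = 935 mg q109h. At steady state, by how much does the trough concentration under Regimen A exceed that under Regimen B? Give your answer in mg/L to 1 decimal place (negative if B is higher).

4.1 mg/L

Regimen A: f = (1/2)^(44/33) ≈ 0.3969; Cmin,ss = (765/98)·f/(1−f) ≈ 5.137 mg/L.
Regimen B: f = (1/2)^(109/33) ≈ 0.1013; Cmin,ss = (935/98)·f/(1−f) ≈ 1.075 mg/L.
Difference ≈ 5.137 − 1.075 ≈ 4.062 mg/L.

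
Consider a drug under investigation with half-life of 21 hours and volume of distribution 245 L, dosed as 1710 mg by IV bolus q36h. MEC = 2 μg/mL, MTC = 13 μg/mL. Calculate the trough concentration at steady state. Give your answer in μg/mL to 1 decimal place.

k = ln2/t½ = ln2/21 ≈ 0.033007 h⁻¹; fraction remaining f = e^(−kτ) = e^(−0.033007×36) ≈ 0.3048.
Single-dose peak C₀ = D/Vd = 1710/245 ≈ 6.980 μg/mL.
Steady-state trough Cmin,ss = C₀·f/(1−f) ≈ 6.980 × 0.3048/0.6952 ≈ 3.060 μg/mL.
Trough 3.1 μg/mL vs MEC 2 μg/mL: adequate.

3.1 μg/mL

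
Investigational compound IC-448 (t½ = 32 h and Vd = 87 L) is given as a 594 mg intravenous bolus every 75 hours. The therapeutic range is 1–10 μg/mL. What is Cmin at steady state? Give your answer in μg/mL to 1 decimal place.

k = ln2/t½ = ln2/32 ≈ 0.021661 h⁻¹; fraction remaining f = e^(−kτ) = e^(−0.021661×75) ≈ 0.1970.
At steady state, accumulation factor R = 1/(1 − e^(−kτ)) ≈ 1.2453.
Each bolus raises the concentration by D/Vd = 594/87 ≈ 6.828 μg/mL.
Cmax,ss = C₀/(1 − f) ≈ 6.828/0.8030 ≈ 8.503 μg/mL.
Steady-state trough Cmin,ss = Cmax,ss·f ≈ 8.503 × 0.1970 ≈ 1.675 μg/mL.
Trough 1.7 μg/mL vs MEC 1 μg/mL: adequate.

1.7 μg/mL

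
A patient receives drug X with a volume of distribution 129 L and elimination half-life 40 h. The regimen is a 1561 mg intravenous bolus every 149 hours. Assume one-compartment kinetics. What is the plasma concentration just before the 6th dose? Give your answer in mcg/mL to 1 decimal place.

f = (1/2)^(τ/t½) = (1/2)^(149/40) ≈ 0.0756.
C₀ = D/Vd = 1561/129 ≈ 12.101 mcg/mL.
Before the 6th dose, 5 doses have been given. Superposition: Cmin = C₀·(f + f² + … + f^5).
≈ 12.101 × (0.0756 + 0.0057 + 0.0004 + 0.0000 + 0.0000) ≈ 12.101 × 0.0817 ≈ 0.989 mcg/mL.

1.0 mcg/mL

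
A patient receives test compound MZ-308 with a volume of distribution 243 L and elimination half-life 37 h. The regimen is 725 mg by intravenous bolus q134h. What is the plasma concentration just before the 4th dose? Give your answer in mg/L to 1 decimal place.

f = (1/2)^(τ/t½) = (1/2)^(134/37) ≈ 0.0812.
C₀ = D/Vd = 725/243 ≈ 2.984 mg/L.
Before the 4th dose, 3 doses have been given. Superposition: Cmin = C₀·(f + f² + … + f^3).
≈ 2.984 × (0.0812 + 0.0066 + 0.0005) ≈ 2.984 × 0.0883 ≈ 0.263 mg/L.

0.3 mg/L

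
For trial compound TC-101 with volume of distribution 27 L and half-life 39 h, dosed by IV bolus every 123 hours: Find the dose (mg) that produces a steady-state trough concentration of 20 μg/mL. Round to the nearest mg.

4266 mg

τ/t½ = 123/39 ≈ 3.1538, so f = (1/2)^(123/39) ≈ 0.112356.
Cmin,ss = (D/Vd)·f/(1−f), so D = Cmin,ss·Vd·(1−f)/f.
D = 20 × 27 × (1−f)/f ≈ 20 × 27 × 7.90028 ≈ 4266.15 mg.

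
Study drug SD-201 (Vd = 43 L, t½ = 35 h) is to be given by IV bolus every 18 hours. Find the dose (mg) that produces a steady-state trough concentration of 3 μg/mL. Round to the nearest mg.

55 mg

τ/t½ = 18/35 ≈ 0.51429, so f = (1/2)^(18/35) ≈ 0.700139.
Cmin,ss = (D/Vd)·f/(1−f), so D = Cmin,ss·Vd·(1−f)/f.
D = 3 × 43 × (1−f)/f ≈ 3 × 43 × 0.42829 ≈ 55.25 mg.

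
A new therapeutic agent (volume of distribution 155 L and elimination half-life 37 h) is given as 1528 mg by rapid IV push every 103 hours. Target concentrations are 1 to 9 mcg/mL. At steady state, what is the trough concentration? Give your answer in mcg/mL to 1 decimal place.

k = ln2/t½ = ln2/37 ≈ 0.018734 h⁻¹; fraction remaining f = e^(−kτ) = e^(−0.018734×103) ≈ 0.1452.
At steady state, accumulation factor R = 1/(1 − e^(−kτ)) ≈ 1.1699.
Each bolus raises the concentration by D/Vd = 1528/155 ≈ 9.858 mcg/mL.
Steady-state peak Cmax,ss = C₀·R ≈ 9.858 × 1.1699 ≈ 11.533 mcg/mL.
Steady-state trough Cmin,ss = Cmax,ss·f ≈ 11.533 × 0.1452 ≈ 1.675 mcg/mL.
Trough 1.7 mcg/mL vs MEC 1 mcg/mL: adequate.

1.7 mcg/mL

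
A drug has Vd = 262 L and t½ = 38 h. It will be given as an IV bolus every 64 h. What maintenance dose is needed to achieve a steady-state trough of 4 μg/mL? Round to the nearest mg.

τ/t½ = 64/38 ≈ 1.6842, so f = (1/2)^(64/38) ≈ 0.311173.
Cmin,ss = (D/Vd)·f/(1−f), so D = Cmin,ss·Vd·(1−f)/f.
D = 4 × 262 × (1−f)/f ≈ 4 × 262 × 2.21365 ≈ 2319.91 mg.

2320 mg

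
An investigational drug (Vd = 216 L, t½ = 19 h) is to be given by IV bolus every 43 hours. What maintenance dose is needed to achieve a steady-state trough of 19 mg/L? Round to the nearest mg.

15597 mg

τ/t½ = 43/19 ≈ 2.2632, so f = (1/2)^(43/19) ≈ 0.208316.
Cmin,ss = (D/Vd)·f/(1−f), so D = Cmin,ss·Vd·(1−f)/f.
D = 19 × 216 × (1−f)/f ≈ 19 × 216 × 3.80040 ≈ 15596.84 mg.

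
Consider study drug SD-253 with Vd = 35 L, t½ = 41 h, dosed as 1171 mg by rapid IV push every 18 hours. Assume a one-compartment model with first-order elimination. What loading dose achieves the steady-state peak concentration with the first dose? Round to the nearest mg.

4463 mg

f = (1/2)^(18/41) ≈ 0.737633; accumulation ratio R = 1/(1−f) ≈ 3.81145.
Loading dose to hit Cmax,ss on first dose: D_load = D_maint·R ≈ 1171 × 3.81145 ≈ 4463.21 mg.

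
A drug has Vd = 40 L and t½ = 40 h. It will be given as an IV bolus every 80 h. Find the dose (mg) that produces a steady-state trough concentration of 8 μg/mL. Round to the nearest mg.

τ/t½ = 80/40 ≈ 2, so f = (1/2)^(80/40) ≈ 0.250000.
Cmin,ss = (D/Vd)·f/(1−f), so D = Cmin,ss·Vd·(1−f)/f.
D = 8 × 40 × (1−f)/f ≈ 8 × 40 × 3.00000 ≈ 960.00 mg.

960 mg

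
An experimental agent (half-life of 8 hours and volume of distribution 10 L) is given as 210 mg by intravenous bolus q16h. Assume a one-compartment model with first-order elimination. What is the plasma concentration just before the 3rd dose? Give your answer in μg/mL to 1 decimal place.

f = (1/2)^(τ/t½) = (1/2)^(16/8) ≈ 0.2500.
C₀ = D/Vd = 210/10 ≈ 21.000 μg/mL.
Before the 3rd dose, 2 doses have been given. Superposition: Cmin = C₀·(f + f²).
≈ 21.000 × (0.2500 + 0.0625) ≈ 21.000 × 0.3125 ≈ 6.562 μg/mL.

6.6 μg/mL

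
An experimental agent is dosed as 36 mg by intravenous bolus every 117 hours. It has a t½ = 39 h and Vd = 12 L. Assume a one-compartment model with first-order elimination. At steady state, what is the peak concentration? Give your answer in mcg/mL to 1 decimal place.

3.4 mcg/mL

τ = 117 h = 3 half-lives, so f = (1/2)^3 = 0.125.
Accumulation ratio R = 1/(1 − f) = 1/0.875 = 8/7.
Single-dose peak C₀ = D/Vd = 36/12 = 3 mcg/mL.
Steady-state peak Cmax,ss = C₀·R = 3 × 8/7 ≈ 3.429 mcg/mL.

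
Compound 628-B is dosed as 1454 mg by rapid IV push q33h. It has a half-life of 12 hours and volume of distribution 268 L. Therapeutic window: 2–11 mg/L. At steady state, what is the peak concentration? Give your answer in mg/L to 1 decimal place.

6.4 mg/L

k = ln2/t½ = ln2/12 ≈ 0.057762 h⁻¹; fraction remaining f = e^(−kτ) = e^(−0.057762×33) ≈ 0.1487.
Accumulation ratio R = 1/(1 − f) ≈ 1/0.8513 ≈ 1.1747.
Single-dose peak C₀ = D/Vd = 1454/268 ≈ 5.425 mg/L.
Steady-state peak Cmax,ss = C₀·R ≈ 5.425 × 1.1747 ≈ 6.373 mg/L.
Peak 6.4 mg/L vs MTC 11 mg/L: below toxic threshold.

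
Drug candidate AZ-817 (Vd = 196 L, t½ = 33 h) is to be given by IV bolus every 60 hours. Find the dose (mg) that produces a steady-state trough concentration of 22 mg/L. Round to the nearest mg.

τ/t½ = 60/33 ≈ 1.8182, so f = (1/2)^(60/33) ≈ 0.283578.
Cmin,ss = (D/Vd)·f/(1−f), so D = Cmin,ss·Vd·(1−f)/f.
D = 22 × 196 × (1−f)/f ≈ 22 × 196 × 2.52637 ≈ 10893.71 mg.

10894 mg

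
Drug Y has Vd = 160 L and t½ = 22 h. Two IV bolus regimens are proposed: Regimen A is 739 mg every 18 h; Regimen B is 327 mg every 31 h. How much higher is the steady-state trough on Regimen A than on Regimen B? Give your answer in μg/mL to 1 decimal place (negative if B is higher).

Regimen A: f = (1/2)^(18/22) ≈ 0.5672; Cmin,ss = (739/160)·f/(1−f) ≈ 6.053 μg/mL.
Regimen B: f = (1/2)^(31/22) ≈ 0.3765; Cmin,ss = (327/160)·f/(1−f) ≈ 1.234 μg/mL.
Difference ≈ 6.053 − 1.234 ≈ 4.819 μg/mL.

4.8 μg/mL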